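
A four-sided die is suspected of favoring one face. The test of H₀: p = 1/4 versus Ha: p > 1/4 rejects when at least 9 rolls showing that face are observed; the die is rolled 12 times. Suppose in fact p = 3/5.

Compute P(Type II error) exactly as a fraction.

37825328/48828125

Under the alternative p = 3/5, Y ~ Binomial(12, 3/5); β is the probability the test does not reject, P(Y < 9).
Equivalently, β = 1 − P(Y ≥ 9) = 37825328/48828125.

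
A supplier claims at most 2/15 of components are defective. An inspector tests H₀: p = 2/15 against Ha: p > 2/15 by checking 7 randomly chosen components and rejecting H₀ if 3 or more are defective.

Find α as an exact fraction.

The significance level is the probability, assuming p = 2/15, of seeing 3 or more defectives in 7 draws.
α = 1 − P(K ≤ 2) = 1 − 10767497/11390625 = 623128/11390625.

623128/11390625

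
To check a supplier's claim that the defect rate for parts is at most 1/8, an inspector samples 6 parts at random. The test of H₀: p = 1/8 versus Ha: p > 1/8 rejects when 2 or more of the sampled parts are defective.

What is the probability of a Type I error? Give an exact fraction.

The significance level is the probability, assuming p = 1/8, of seeing 2 or more defectives in 6 draws.
Computing the lower-tail complement: 1 − 218491/262144 = 43653/262144.

43653/262144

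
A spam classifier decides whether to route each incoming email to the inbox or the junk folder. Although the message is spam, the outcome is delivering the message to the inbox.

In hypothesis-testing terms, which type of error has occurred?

Type II error

The null hypothesis here is that the message is legitimate (not spam).
'Delivering the message to the inbox' corresponds to failing to reject H₀.
H₀ was not rejected but H₀ is false — a Type II error (false negative).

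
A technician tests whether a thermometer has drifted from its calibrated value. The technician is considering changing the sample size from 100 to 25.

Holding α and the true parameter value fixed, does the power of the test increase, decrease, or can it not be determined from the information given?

It decreases.

Reducing n widens both sampling distributions, so the test has less ability to distinguish Ha from H₀.
Since power = 1 − β and β increases, power decreases.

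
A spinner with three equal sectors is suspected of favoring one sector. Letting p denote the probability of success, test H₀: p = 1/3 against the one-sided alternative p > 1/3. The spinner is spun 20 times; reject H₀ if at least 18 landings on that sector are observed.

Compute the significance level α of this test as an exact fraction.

89/387420489

Under H₀, K ~ Binomial(20, 1/3), and α = P(K ≥ 18).
P(K ≥ 18) = Σ_{j=18}^{20} C(20,j)·(1/3)^j·(2/3)^{20-j} = 89/387420489.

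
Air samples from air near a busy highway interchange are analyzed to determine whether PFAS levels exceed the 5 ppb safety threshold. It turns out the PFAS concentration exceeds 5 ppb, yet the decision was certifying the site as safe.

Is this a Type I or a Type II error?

The null hypothesis here is that the PFAS concentration is at or below 5 ppb (safe).
'Certifying the site as safe' corresponds to failing to reject H₀.
H₀ was not rejected but H₀ is false — a Type II error (false negative).

Type II error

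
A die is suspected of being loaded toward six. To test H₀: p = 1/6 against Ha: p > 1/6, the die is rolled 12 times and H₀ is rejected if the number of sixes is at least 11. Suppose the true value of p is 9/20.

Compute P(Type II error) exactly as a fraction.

Under the alternative p = 9/20, S ~ Binomial(12, 9/20); β is the probability the test does not reject, P(S < 11).
Adding the binomial probabilities P(S=0)+…+P(S=10) at p = 9/20 gives 4091575270595131/4096000000000000.

4091575270595131/4096000000000000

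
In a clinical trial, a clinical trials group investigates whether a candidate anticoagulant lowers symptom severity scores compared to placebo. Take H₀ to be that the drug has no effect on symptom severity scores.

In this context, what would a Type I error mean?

A Type I error would mean concluding that the drug lowers symptom severity scores when in fact the drug has no effect on symptom severity scores.

A Type I error is rejecting H₀ when H₀ is true.
Here that means concluding that the drug is effective when actually the drug has no effect on symptom severity scores.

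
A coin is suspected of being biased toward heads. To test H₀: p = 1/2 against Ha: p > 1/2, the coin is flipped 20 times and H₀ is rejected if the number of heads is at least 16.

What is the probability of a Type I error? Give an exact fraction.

Under H₀, S ~ Binomial(20, 1/2), and α = P(S ≥ 16).
That's C(20,16) + C(20,17) + C(20,18) + C(20,19) + C(20,20) over 2^20, i.e. (4845 + 1140 + 190 + 20 + 1)/1048576 = 6196/1048576 = 1549/262144.

1549/262144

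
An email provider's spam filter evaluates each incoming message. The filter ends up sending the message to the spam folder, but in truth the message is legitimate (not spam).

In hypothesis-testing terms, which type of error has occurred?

The null hypothesis here is that the message is legitimate (not spam).
'Sending the message to the spam folder' corresponds to rejecting H₀.
H₀ was rejected but H₀ is true — a Type I error (false positive).

Type I error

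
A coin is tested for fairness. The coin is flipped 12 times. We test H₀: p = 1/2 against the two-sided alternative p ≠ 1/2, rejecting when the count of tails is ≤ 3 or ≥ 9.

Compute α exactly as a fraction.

299/2048

α = P(Y ≤ 3 or Y ≥ 9 | p = 1/2), Y ~ Binomial(12, 1/2).
Each tail has probability (1 + 12 + 66 + 220)/4096; doubling gives α = 598/4096 = 299/2048.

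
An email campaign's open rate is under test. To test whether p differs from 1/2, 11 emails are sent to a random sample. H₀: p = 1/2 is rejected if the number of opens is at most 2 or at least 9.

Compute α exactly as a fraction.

α = P(K ≤ 2 or K ≥ 9 | p = 1/2), K ~ Binomial(11, 1/2).
The two tails are symmetric, so α = 2·(1 + 11 + 55)/2^11 = 134/2048 = 67/1024.

67/1024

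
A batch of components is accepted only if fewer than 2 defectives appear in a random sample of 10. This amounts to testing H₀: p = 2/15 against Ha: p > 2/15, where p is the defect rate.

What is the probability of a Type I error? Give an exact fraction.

75567303772/192216796875

α = P(reject H₀ | H₀ true) = P(Y ≥ 2 | p = 2/15), Y ~ Binomial(10, 2/15).
Via the complement, α = 1 − Σ_{j=0}^{1} C(10,j)(2/15)^j(13/15)^{10-j} = 75567303772/192216796875.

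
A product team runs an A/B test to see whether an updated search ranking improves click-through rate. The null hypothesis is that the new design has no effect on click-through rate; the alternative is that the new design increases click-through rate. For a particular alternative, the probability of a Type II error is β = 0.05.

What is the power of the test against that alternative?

Power = 1 − β = 1 − 0.05 = 0.95.

0.95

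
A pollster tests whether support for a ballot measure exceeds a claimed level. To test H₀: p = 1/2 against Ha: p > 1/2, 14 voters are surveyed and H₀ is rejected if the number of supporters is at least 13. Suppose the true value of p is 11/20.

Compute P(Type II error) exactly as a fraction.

1633670388436281453/1638400000000000000

β = P(fail to reject H₀ | Ha true) = P(K ≤ 12 | p = 11/20), K ~ Binomial(14, 11/20).
Adding the binomial probabilities P(K=0)+…+P(K=12) at p = 11/20 gives 1633670388436281453/1638400000000000000.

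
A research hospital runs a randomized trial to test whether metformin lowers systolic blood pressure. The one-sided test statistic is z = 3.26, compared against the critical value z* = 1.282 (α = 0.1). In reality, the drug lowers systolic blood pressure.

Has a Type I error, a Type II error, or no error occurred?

The conventional null hypothesis is that the drug has no effect on systolic blood pressure.
Since z = 3.26 > z* = 1.282, H₀ is rejected.
H₀ is false (actually the drug lowers systolic blood pressure).
The decision matches the true state — no error.

Neither — the decision is correct.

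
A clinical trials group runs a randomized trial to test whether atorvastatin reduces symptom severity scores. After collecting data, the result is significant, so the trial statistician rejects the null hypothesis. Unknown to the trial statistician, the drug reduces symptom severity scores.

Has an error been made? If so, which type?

Neither — the decision is correct.

The conventional null hypothesis here is that the drug has no effect on symptom severity scores.
The test rejected a false H₀ — the decision matches the true state.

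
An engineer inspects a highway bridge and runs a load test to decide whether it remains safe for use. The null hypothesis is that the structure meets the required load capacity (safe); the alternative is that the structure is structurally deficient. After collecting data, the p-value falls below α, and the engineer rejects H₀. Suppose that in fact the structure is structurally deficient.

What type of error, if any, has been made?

The test rejected a false H₀ — the decision matches the true state.

No error (correct decision).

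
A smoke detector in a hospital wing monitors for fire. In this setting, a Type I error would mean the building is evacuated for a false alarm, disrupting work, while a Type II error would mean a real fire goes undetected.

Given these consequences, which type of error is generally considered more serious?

Type II error

The Type II consequence (a real fire goes undetected) is more severe than the Type I consequence (the building is evacuated for a false alarm, disrupting work).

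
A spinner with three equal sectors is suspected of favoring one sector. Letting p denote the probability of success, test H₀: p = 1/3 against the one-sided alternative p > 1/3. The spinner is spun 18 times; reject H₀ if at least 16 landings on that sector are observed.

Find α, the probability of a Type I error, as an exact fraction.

Under H₀, Y ~ Binomial(18, 1/3), and α = P(Y ≥ 16).
P(Y ≥ 16) = Σ_{j=16}^{18} C(18,j)·(1/3)^j·(2/3)^{18-j} = 649/387420489.

649/387420489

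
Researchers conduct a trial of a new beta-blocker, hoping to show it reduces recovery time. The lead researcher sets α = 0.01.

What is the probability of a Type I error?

0.01

The significance level α is, by definition, the probability of a Type I error — P(reject H₀ | H₀ true).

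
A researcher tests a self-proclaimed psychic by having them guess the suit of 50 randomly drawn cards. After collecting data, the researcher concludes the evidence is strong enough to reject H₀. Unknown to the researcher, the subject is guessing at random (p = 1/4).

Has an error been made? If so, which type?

Type I error

The conventional null hypothesis here is that the subject is guessing at random (p = 1/4).
H₀ was rejected, but H₀ is actually true.
Rejecting a true null hypothesis is a Type I error (false positive).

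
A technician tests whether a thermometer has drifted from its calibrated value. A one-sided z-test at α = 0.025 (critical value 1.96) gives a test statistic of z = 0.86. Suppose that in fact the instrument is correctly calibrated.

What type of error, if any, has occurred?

The conventional null hypothesis is that the instrument is correctly calibrated.
Since z = 0.86 ≤ z* = 1.96, H₀ is not rejected.
H₀ is true (actually the instrument is correctly calibrated).
The decision matches the true state — no error.

Neither — the decision is correct.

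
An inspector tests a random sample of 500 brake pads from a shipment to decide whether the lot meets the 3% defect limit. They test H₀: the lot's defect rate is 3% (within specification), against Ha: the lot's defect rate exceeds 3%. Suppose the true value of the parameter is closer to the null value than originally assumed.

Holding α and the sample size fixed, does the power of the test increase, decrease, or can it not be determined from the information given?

It decreases.

When the true parameter is near the null value, the test has a harder time distinguishing Ha from H₀.
Since power = 1 − β and β increases, power decreases.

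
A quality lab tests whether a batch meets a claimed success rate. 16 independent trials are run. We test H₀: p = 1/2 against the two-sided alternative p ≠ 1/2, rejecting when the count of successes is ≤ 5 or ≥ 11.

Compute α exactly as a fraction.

α = P(Y ≤ 5 or Y ≥ 11 | p = 1/2), Y ~ Binomial(16, 1/2).
By symmetry, α = 2·P(Y ≤ 5) = 2·(1 + 16 + 120 + 560 + 1820 + 4368)/65536 = 13770/65536 = 6885/32768.

6885/32768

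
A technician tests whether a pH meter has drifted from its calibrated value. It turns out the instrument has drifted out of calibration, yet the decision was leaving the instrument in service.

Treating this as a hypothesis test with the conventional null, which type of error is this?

The null hypothesis here is that the instrument is correctly calibrated.
'Leaving the instrument in service' corresponds to failing to reject H₀.
H₀ was not rejected but H₀ is false — a Type II error (false negative).

Type II error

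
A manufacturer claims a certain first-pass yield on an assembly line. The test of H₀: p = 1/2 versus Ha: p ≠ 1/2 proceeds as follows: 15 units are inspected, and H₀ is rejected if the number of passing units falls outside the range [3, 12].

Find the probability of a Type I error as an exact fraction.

121/16384

α = P(S ≤ 2 or S ≥ 13 | p = 1/2), S ~ Binomial(15, 1/2).
The two tails are symmetric, so α = 2·(1 + 15 + 105)/2^15 = 242/32768 = 121/16384.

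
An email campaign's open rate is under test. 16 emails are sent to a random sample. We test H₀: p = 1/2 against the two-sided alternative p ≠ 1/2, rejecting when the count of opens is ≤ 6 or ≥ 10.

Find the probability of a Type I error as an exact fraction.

The significance level is the null-hypothesis probability of the rejection region {≤6} ∪ {≥10}.
By symmetry, α = 2·P(Y ≤ 6) = 2·(1 + 16 + 120 + 560 + 1820 + 4368 + 8008)/65536 = 29786/65536 = 14893/32768.

14893/32768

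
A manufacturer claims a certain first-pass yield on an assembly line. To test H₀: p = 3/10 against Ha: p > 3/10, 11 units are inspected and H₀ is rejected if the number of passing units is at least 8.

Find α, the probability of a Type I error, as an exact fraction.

2145447/500000000

The Type I error probability is α = P(X ≥ 8) computed under H₀, where X ~ Binomial(11, 3/10).
P(X ≥ 8) = Σ_{j=8}^{11} C(11,j)·(3/10)^j·(7/10)^{11-j} = 2145447/500000000.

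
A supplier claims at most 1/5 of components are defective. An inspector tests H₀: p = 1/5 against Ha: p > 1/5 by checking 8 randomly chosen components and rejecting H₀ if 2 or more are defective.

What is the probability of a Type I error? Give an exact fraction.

194017/390625

α = P(reject H₀ | H₀ true) = P(K ≥ 2 | p = 1/5), K ~ Binomial(8, 1/5).
Computing the lower-tail complement: 1 − 196608/390625 = 194017/390625.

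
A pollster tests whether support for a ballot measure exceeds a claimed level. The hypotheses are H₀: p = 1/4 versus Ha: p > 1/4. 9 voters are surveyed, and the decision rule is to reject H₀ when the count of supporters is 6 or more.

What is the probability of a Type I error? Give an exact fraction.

Under H₀, Y ~ Binomial(9, 1/4), and α = P(Y ≥ 6).
Summing C(9,j)(1/4)^j(3/4)^{9−j} for j = 6,…,9 gives 655/65536.

655/65536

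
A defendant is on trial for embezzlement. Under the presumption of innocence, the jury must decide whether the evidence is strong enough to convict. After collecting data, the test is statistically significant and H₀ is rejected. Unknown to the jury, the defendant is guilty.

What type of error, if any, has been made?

No error (correct decision).

The conventional null hypothesis here is that the defendant is innocent.
The test rejected a false H₀ — the decision matches the true state.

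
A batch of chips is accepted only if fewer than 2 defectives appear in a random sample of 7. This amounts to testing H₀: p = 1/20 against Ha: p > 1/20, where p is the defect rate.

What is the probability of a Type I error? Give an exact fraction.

The significance level is the probability, assuming p = 1/20, of seeing 2 or more defectives in 7 draws.
Computing the lower-tail complement: 1 − 611596453/640000000 = 28403547/640000000.

28403547/640000000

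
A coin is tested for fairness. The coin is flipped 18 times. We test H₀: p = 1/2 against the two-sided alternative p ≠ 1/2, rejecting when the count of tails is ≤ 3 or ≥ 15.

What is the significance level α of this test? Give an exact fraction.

247/32768

Under H₀, Y ~ Binomial(18, 1/2); α is the probability of landing in either tail, P(Y ≤ 3) + P(Y ≥ 15).
By symmetry, α = 2·P(Y ≤ 3) = 2·(1 + 18 + 153 + 816)/262144 = 1976/262144 = 247/32768.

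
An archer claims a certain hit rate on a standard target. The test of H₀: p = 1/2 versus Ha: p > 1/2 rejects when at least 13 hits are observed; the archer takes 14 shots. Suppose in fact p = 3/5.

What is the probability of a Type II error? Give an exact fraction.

6054091612/6103515625

β = P(fail to reject H₀ | Ha true) = P(Y ≤ 12 | p = 3/5), Y ~ Binomial(14, 3/5).
Equivalently, β = 1 − P(Y ≥ 13) = 6054091612/6103515625.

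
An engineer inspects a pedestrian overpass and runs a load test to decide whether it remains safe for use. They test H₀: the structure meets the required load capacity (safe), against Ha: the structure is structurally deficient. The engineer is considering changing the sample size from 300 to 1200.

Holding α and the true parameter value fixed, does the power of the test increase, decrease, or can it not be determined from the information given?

It increases.

A larger sample reduces the standard error, pulling the sampling distribution under Ha further from the non-rejection region.
Since power = 1 − β and β decreases, power increases.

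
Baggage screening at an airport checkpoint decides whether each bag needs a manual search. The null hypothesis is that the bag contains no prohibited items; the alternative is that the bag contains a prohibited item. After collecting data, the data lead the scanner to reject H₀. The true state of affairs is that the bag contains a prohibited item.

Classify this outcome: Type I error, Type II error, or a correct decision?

The test rejected a false H₀ — the decision matches the true state.

Neither — the decision is correct.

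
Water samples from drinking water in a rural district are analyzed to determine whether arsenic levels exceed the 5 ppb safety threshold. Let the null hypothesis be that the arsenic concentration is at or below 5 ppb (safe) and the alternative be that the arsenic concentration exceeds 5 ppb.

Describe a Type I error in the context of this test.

A Type I error is rejecting H₀ when H₀ is true.
Here that means declaring the site contaminated and ordering remediation when actually the arsenic concentration is at or below 5 ppb (safe).

A Type I error would mean concluding that the arsenic concentration exceeds 5 ppb when in fact the arsenic concentration is at or below 5 ppb (safe).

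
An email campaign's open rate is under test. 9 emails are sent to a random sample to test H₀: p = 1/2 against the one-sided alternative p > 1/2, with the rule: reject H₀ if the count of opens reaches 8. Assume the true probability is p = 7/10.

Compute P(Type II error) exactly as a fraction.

401998383/500000000

Under the alternative p = 7/10, S ~ Binomial(9, 7/10); β is the probability the test does not reject, P(S < 8).
Equivalently, β = 1 − P(S ≥ 8) = 401998383/500000000.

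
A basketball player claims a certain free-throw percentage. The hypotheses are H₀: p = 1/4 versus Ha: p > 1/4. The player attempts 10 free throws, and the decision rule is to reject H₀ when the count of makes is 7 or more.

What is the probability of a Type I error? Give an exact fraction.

919/262144

Under H₀, X ~ Binomial(10, 1/4), and α = P(X ≥ 7).
P(X ≥ 7) = Σ_{j=7}^{10} C(10,j)·(1/4)^j·(3/4)^{10-j} = 919/262144.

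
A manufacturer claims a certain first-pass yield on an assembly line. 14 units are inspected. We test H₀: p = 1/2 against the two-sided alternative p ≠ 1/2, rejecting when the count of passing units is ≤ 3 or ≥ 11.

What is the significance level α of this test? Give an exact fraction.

Under H₀, X ~ Binomial(14, 1/2); α is the probability of landing in either tail, P(X ≤ 3) + P(X ≥ 11).
The two tails are symmetric, so α = 2·(1 + 14 + 91 + 364)/2^14 = 940/16384 = 235/4096.

235/4096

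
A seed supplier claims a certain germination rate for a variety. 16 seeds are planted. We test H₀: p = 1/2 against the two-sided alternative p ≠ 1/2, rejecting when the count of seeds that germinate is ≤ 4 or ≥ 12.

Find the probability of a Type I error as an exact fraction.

2517/32768

The significance level is the null-hypothesis probability of the rejection region {≤4} ∪ {≥12}.
By symmetry, α = 2·P(X ≤ 4) = 2·(1 + 16 + 120 + 560 + 1820)/65536 = 5034/65536 = 2517/32768.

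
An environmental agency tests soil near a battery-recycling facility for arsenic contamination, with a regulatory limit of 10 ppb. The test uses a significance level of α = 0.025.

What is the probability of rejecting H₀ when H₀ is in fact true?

The significance level α is, by definition, the probability of a Type I error — P(reject H₀ | H₀ true).

0.025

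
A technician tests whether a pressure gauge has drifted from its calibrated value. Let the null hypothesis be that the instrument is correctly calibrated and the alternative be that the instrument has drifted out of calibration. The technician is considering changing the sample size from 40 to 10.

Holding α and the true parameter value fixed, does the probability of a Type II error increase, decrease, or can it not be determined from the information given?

It increases.

Reducing n widens both sampling distributions, so the test has less ability to distinguish Ha from H₀.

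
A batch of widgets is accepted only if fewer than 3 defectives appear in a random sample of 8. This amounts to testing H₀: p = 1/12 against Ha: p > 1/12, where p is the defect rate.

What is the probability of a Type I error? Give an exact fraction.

Under H₀, K ~ Binomial(8, 1/12); the Type I error rate is P(K ≥ 3).
Via the complement, α = 1 − Σ_{j=0}^{2} C(8,j)(1/12)^j(11/12)^{8-j} = 3373913/143327232.

3373913/143327232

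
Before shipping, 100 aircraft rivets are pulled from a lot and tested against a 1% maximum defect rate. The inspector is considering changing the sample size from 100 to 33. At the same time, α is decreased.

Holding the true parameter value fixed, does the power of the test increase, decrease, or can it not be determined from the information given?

Reducing n widens both sampling distributions, so the test has less ability to distinguish Ha from H₀. Lowering α raises the bar for rejection; under Ha, the test now fails to reject on outcomes it previously would have rejected. Both changes push β in the same direction.
Since power = 1 − β and β increases, power decreases.

It decreases.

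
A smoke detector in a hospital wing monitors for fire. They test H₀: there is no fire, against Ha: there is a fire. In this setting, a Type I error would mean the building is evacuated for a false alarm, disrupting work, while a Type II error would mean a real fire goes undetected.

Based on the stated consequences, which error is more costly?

Type II error

The Type II consequence (a real fire goes undetected) is more severe than the Type I consequence (the building is evacuated for a false alarm, disrupting work).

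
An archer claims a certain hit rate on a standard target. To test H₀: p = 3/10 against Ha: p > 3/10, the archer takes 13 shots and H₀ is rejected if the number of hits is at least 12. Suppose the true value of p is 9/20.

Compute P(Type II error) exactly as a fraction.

10234633838806861/10240000000000000

β = P(fail to reject H₀ | Ha true) = P(Y ≤ 11 | p = 9/20), Y ~ Binomial(13, 9/20).
Adding the binomial probabilities P(Y=0)+…+P(Y=11) at p = 9/20 gives 10234633838806861/10240000000000000.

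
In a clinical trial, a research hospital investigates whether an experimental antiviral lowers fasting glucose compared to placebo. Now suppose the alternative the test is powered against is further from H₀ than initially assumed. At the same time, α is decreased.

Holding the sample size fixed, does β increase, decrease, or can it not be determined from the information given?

The first change alone would make β decrease; the second alone would make β increase. Which effect dominates depends on the magnitudes, which are not given.

Cannot be determined from the information given.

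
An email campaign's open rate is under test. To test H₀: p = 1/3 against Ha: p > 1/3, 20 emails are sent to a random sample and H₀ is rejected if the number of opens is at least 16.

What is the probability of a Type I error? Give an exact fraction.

29147/1162261467

Under H₀, K ~ Binomial(20, 1/3), and α = P(K ≥ 16).
Adding the binomial terms for j = 16 through 20 with p = 1/3 yields 29147/1162261467.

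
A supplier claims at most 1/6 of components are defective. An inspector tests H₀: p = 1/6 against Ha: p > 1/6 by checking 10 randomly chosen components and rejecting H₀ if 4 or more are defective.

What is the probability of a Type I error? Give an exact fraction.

The significance level is the probability, assuming p = 1/6, of seeing 4 or more defectives in 10 draws.
α = 1 − P(S ≤ 3) = 1 − 390625/419904 = 29279/419904.

29279/419904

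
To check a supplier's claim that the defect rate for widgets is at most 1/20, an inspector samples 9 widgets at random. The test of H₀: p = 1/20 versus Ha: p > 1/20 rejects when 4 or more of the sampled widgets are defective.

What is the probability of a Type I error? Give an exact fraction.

Under H₀, Y ~ Binomial(9, 1/20); the Type I error rate is P(Y ≥ 4).
Computing the lower-tail complement: 1 − 127917750439/128000000000 = 82249561/128000000000.

82249561/128000000000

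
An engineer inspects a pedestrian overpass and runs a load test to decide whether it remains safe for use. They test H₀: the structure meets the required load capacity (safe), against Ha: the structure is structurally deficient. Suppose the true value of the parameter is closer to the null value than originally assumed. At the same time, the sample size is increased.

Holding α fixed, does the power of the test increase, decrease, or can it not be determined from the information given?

The first change alone would make β increase; the second alone would make β decrease. Which effect dominates depends on the magnitudes, which are not given.
Since power = 1 − β, the effect on power is likewise indeterminate.

Cannot be determined from the information given.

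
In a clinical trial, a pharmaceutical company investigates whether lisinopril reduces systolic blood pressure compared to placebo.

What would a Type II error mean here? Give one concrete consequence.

A Type II error would mean concluding that the drug has no effect on systolic blood pressure (or at least failing to establish that the drug reduces systolic blood pressure) when in fact the drug reduces systolic blood pressure. Consequence: patients are denied access to a medication that would have helped them.

With the conventional null hypothesis that the drug has no effect on systolic blood pressure:
A Type II error is failing to reject H₀ when H₀ is false.
Here that means concluding there is insufficient evidence that the drug works when actually the drug reduces systolic blood pressure.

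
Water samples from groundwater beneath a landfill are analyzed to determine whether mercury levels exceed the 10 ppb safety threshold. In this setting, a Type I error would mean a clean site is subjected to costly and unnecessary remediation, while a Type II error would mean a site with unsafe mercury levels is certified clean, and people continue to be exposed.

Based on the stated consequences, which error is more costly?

The Type II consequence (a site with unsafe mercury levels is certified clean, and people continue to be exposed) is more severe than the Type I consequence (a clean site is subjected to costly and unnecessary remediation).

Type II error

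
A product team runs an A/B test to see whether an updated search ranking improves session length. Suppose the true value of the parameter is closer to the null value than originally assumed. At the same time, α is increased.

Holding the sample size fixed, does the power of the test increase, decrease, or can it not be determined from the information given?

Cannot be determined from the information given.

The first change alone would make β increase; the second alone would make β decrease. Which effect dominates depends on the magnitudes, which are not given.
Since power = 1 − β, the effect on power is likewise indeterminate.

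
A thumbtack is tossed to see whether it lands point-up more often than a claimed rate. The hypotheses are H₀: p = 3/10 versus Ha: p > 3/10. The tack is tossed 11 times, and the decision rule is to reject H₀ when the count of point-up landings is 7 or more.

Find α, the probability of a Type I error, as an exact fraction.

Under H₀, X ~ Binomial(11, 3/10), and α = P(X ≥ 7).
P(X ≥ 7) = Σ_{j=7}^{11} C(11,j)·(3/10)^j·(7/10)^{11-j} = 216191511/10000000000.

216191511/10000000000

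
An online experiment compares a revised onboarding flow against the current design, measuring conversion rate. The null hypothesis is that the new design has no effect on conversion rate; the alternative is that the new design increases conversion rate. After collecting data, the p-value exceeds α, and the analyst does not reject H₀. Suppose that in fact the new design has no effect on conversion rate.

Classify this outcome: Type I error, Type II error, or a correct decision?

Neither — the decision is correct.

The test retained a true H₀ — the decision matches the true state.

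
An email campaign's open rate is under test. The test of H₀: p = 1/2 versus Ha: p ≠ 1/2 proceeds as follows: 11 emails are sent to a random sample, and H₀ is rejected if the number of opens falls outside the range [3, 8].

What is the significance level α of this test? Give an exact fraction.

67/1024

Under H₀, K ~ Binomial(11, 1/2); α is the probability of landing in either tail, P(K ≤ 2) + P(K ≥ 9).
The two tails are symmetric, so α = 2·(1 + 11 + 55)/2^11 = 134/2048 = 67/1024.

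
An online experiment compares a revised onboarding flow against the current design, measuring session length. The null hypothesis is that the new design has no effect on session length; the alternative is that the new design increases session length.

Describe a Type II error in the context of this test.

A Type II error would mean concluding that the new design has no effect on session length (or at least failing to establish that the new design increases session length) when in fact the new design increases session length.

A Type II error is failing to reject H₀ when H₀ is false.
Here that means keeping the current design when actually the new design increases session length.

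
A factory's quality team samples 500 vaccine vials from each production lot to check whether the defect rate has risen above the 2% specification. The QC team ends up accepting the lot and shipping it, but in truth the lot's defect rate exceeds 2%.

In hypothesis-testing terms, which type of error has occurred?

Type II error

The null hypothesis here is that the lot's defect rate is 2% (within specification).
'Accepting the lot and shipping it' corresponds to failing to reject H₀.
H₀ was not rejected but H₀ is false — a Type II error (false negative).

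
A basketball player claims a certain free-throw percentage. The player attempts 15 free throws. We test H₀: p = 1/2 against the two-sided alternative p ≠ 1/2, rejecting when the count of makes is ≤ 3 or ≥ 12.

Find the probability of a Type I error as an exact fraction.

9/256

α = P(X ≤ 3 or X ≥ 12 | p = 1/2), X ~ Binomial(15, 1/2).
By symmetry, α = 2·P(X ≤ 3) = 2·(1 + 15 + 105 + 455)/32768 = 1152/32768 = 9/256.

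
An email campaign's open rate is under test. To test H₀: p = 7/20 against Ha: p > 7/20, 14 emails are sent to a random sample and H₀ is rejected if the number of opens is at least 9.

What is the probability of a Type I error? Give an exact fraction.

α = P(reject H₀ | H₀ true) = P(X ≥ 9 | p = 7/20), with X ~ Binomial(14, 7/20).
Adding the binomial terms for j = 9 through 14 with p = 7/20 yields 39884294187407537/1638400000000000000.

39884294187407537/1638400000000000000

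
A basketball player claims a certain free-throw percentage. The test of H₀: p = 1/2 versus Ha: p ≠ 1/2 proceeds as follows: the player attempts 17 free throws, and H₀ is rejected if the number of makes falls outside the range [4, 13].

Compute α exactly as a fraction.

α = P(X ≤ 3 or X ≥ 14 | p = 1/2), X ~ Binomial(17, 1/2).
The two tails are symmetric, so α = 2·(1 + 17 + 136 + 680)/2^17 = 1668/131072 = 417/32768.

417/32768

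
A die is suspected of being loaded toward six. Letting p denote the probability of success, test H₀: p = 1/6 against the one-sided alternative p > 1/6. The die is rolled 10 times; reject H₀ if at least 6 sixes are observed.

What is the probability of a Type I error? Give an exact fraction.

24571/10077696

α = P(reject H₀ | H₀ true) = P(X ≥ 6 | p = 1/6), with X ~ Binomial(10, 1/6).
Summing C(10,j)(1/6)^j(5/6)^{10−j} for j = 6,…,10 gives 24571/10077696.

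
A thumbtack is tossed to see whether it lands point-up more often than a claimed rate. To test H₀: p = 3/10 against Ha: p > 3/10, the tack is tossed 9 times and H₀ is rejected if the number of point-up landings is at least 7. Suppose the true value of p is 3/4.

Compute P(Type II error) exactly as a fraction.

Under the alternative p = 3/4, S ~ Binomial(9, 3/4); β is the probability the test does not reject, P(S < 7).
Summing C(9,j)·(3/4)^j·(1/4)^{9-j} for j = 0..6 gives 13085/32768.

13085/32768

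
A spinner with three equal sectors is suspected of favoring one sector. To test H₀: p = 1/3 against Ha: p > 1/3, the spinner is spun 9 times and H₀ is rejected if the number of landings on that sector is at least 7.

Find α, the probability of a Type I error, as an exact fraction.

163/19683

α = P(reject H₀ | H₀ true) = P(K ≥ 7 | p = 1/3), with K ~ Binomial(9, 1/3).
Adding the binomial terms for j = 7 through 9 with p = 1/3 yields 163/19683.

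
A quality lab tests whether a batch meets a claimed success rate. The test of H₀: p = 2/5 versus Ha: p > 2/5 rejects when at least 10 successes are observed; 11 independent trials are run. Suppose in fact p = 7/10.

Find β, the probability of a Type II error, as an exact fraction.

A Type II error is failing to reject when Ha holds: with p = 7/10, β = P(X ≤ 9).
Adding the binomial probabilities P(X=0)+…+P(X=9) at p = 7/10 gives 2217524751/2500000000.

2217524751/2500000000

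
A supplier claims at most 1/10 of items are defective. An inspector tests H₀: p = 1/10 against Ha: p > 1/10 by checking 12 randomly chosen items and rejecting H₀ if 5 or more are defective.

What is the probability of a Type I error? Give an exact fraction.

432934327/100000000000

Under H₀, K ~ Binomial(12, 1/10); the Type I error rate is P(K ≥ 5).
Computing the lower-tail complement: 1 − 99567065673/100000000000 = 432934327/100000000000.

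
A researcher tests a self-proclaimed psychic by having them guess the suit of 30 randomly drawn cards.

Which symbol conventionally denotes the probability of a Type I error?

α

P(Type I error) = P(reject H₀ | H₀ true) = α, the significance level.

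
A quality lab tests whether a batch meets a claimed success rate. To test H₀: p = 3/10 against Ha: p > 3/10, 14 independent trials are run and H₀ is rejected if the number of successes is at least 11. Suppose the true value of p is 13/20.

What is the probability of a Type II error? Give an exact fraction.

638569946045404807/819200000000000000

A Type II error is failing to reject when Ha holds: with p = 13/20, β = P(X ≤ 10).
Adding the binomial probabilities P(X=0)+…+P(X=10) at p = 13/20 gives 638569946045404807/819200000000000000.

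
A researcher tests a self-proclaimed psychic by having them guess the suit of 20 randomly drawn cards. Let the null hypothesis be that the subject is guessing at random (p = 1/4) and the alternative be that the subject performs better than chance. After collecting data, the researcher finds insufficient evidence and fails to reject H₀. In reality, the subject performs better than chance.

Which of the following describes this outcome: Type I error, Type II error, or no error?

H₀ was not rejected, but H₀ is actually false.
Failing to reject a false null hypothesis is a Type II error (false negative).

Type II error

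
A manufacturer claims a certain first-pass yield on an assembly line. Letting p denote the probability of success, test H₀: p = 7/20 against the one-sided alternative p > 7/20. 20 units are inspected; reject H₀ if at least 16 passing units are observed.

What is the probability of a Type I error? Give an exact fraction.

1309170390051900216169/26214400000000000000000000

α = P(reject H₀ | H₀ true) = P(K ≥ 16 | p = 7/20), with K ~ Binomial(20, 7/20).
P(K ≥ 16) = Σ_{j=16}^{20} C(20,j)·(7/20)^j·(13/20)^{20-j} = 1309170390051900216169/26214400000000000000000000.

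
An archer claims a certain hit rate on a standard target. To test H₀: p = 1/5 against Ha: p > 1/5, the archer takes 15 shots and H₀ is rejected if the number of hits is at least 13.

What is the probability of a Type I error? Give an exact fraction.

1741/30517578125

Under H₀, X ~ Binomial(15, 1/5), and α = P(X ≥ 13).
P(X ≥ 13) = Σ_{j=13}^{15} C(15,j)·(1/5)^j·(4/5)^{15-j} = 1741/30517578125.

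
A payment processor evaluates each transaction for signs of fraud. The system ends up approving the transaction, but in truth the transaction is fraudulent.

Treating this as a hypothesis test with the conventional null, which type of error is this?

Type II error

The null hypothesis here is that the transaction is legitimate.
'Approving the transaction' corresponds to failing to reject H₀.
H₀ was not rejected but H₀ is false — a Type II error (false negative).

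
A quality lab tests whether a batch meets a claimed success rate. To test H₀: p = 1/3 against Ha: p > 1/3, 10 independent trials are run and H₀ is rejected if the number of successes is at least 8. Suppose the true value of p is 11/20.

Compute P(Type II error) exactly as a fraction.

Under the alternative p = 11/20, X ~ Binomial(10, 11/20); β is the probability the test does not reject, P(X < 8).
Summing C(10,j)·(11/20)^j·(9/20)^{10-j} for j = 0..7 gives 2305127290491/2560000000000.

2305127290491/2560000000000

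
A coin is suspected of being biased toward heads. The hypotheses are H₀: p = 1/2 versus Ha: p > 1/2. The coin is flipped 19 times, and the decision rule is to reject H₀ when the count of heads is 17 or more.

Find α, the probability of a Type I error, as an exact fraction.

α = P(reject H₀ | H₀ true) = P(Y ≥ 17 | p = 1/2), with Y ~ Binomial(19, 1/2).
That's C(19,17) + C(19,18) + C(19,19) over 2^19, i.e. (171 + 19 + 1)/524288 = 191/524288.

191/524288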